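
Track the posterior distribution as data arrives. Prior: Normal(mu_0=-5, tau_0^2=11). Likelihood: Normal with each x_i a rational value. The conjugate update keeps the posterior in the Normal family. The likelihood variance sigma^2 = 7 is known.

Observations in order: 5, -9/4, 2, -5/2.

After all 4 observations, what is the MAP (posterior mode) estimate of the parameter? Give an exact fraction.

obs 1: x=5 → posterior Normal(10/9, 77/18)
obs 2: x=-9/4 → posterior Normal(-19/116, 77/29)
obs 3: x=2 → posterior Normal(69/160, 77/40)
obs 4: x=-5/2 → posterior Normal(-41/204, 77/51)

-41/204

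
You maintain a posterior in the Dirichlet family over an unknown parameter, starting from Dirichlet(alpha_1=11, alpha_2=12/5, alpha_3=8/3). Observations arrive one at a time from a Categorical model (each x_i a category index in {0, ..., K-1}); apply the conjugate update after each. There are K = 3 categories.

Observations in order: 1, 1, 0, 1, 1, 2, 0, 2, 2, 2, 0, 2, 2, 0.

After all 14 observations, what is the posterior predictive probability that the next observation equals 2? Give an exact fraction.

obs 1: x=1 → posterior Dirichlet(11, 17/5, 8/3)
obs 2: x=1 → posterior Dirichlet(11, 22/5, 8/3)
obs 3: x=0 → posterior Dirichlet(12, 22/5, 8/3)
obs 4: x=1 → posterior Dirichlet(12, 27/5, 8/3)
obs 5: x=1 → posterior Dirichlet(12, 32/5, 8/3)
obs 6: x=2 → posterior Dirichlet(12, 32/5, 11/3)
obs 7: x=0 → posterior Dirichlet(13, 32/5, 11/3)
obs 8: x=2 → posterior Dirichlet(13, 32/5, 14/3)
obs 9: x=2 → posterior Dirichlet(13, 32/5, 17/3)
obs 10: x=2 → posterior Dirichlet(13, 32/5, 20/3)
obs 11: x=0 → posterior Dirichlet(14, 32/5, 20/3)
obs 12: x=2 → posterior Dirichlet(14, 32/5, 23/3)
obs 13: x=2 → posterior Dirichlet(14, 32/5, 26/3)
obs 14: x=0 → posterior Dirichlet(15, 32/5, 26/3)

130/451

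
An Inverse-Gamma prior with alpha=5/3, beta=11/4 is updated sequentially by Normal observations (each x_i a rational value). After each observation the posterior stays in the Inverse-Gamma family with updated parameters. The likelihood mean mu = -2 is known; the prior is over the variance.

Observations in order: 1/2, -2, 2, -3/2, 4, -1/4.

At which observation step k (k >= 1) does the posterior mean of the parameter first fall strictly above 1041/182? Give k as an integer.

obs 1: x=1/2 → posterior Inverse-Gamma(13/6, 47/8)
obs 2: x=-2 → posterior Inverse-Gamma(8/3, 47/8)
obs 3: x=2 → posterior Inverse-Gamma(19/6, 111/8)
obs 4: x=-3/2 → posterior Inverse-Gamma(11/3, 14)
obs 5: x=4 → posterior Inverse-Gamma(25/6, 32)
obs 6: x=-1/4 → posterior Inverse-Gamma(14/3, 1073/32)

k = 3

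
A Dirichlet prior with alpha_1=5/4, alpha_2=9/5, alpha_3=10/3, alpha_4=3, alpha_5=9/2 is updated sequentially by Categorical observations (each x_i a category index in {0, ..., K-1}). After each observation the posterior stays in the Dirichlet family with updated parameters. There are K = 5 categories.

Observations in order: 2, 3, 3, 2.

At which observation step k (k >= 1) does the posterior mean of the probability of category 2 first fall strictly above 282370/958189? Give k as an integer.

obs 1: x=2 → posterior Dirichlet(5/4, 9/5, 13/3, 3, 9/2)
obs 2: x=3 → posterior Dirichlet(5/4, 9/5, 13/3, 4, 9/2)
obs 3: x=3 → posterior Dirichlet(5/4, 9/5, 13/3, 5, 9/2)
obs 4: x=2 → posterior Dirichlet(5/4, 9/5, 16/3, 5, 9/2)

k = 4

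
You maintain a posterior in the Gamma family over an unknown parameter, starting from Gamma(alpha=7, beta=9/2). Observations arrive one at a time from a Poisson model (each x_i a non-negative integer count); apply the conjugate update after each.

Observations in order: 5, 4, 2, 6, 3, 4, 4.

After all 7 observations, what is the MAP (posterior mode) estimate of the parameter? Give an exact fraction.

68/23

obs 1: x=5 → posterior Gamma(12, 11/2)
obs 2: x=4 → posterior Gamma(16, 13/2)
obs 3: x=2 → posterior Gamma(18, 15/2)
obs 4: x=6 → posterior Gamma(24, 17/2)
obs 5: x=3 → posterior Gamma(27, 19/2)
obs 6: x=4 → posterior Gamma(31, 21/2)
obs 7: x=4 → posterior Gamma(35, 23/2)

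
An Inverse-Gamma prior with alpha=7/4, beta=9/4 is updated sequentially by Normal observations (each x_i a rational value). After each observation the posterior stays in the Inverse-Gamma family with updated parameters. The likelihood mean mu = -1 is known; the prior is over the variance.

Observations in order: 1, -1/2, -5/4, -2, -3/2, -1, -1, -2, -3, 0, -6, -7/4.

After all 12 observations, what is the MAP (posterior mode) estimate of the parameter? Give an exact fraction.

obs 1: x=1 → posterior Inverse-Gamma(9/4, 17/4)
obs 2: x=-1/2 → posterior Inverse-Gamma(11/4, 35/8)
obs 3: x=-5/4 → posterior Inverse-Gamma(13/4, 141/32)
obs 4: x=-2 → posterior Inverse-Gamma(15/4, 157/32)
obs 5: x=-3/2 → posterior Inverse-Gamma(17/4, 161/32)
obs 6: x=-1 → posterior Inverse-Gamma(19/4, 161/32)
obs 7: x=-1 → posterior Inverse-Gamma(21/4, 161/32)
obs 8: x=-2 → posterior Inverse-Gamma(23/4, 177/32)
obs 9: x=-3 → posterior Inverse-Gamma(25/4, 241/32)
obs 10: x=0 → posterior Inverse-Gamma(27/4, 257/32)
obs 11: x=-6 → posterior Inverse-Gamma(29/4, 657/32)
obs 12: x=-7/4 → posterior Inverse-Gamma(31/4, 333/16)

333/140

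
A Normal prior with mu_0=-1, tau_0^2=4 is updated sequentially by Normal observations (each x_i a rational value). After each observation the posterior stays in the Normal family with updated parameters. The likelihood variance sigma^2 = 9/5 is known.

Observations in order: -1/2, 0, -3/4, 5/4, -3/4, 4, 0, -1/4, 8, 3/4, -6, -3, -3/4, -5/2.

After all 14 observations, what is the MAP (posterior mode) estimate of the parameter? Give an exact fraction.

obs 1: x=-1/2 → posterior Normal(-19/29, 36/29)
obs 2: x=0 → posterior Normal(-19/49, 36/49)
obs 3: x=-3/4 → posterior Normal(-34/69, 12/23)
obs 4: x=5/4 → posterior Normal(-9/89, 36/89)
obs 5: x=-3/4 → posterior Normal(-24/109, 36/109)
obs 6: x=4 → posterior Normal(56/129, 12/43)
obs 7: x=0 → posterior Normal(56/149, 36/149)
obs 8: x=-1/4 → posterior Normal(51/169, 36/169)
obs 9: x=8 → posterior Normal(211/189, 4/21)
obs 10: x=3/4 → posterior Normal(226/209, 36/209)
obs 11: x=-6 → posterior Normal(106/229, 36/229)
obs 12: x=-3 → posterior Normal(46/249, 12/83)
obs 13: x=-3/4 → posterior Normal(31/269, 36/269)
obs 14: x=-5/2 → posterior Normal(-19/289, 36/289)

-19/289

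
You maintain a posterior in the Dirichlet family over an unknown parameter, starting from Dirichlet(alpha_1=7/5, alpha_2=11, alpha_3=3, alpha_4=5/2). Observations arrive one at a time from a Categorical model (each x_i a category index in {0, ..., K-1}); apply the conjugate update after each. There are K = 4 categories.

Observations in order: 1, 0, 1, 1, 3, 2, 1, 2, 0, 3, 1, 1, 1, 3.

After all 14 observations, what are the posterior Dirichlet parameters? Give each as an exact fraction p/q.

alpha_1=17/5, alpha_2=18, alpha_3=5, alpha_4=11/2

obs 1: x=1 → posterior Dirichlet(7/5, 12, 3, 5/2)
obs 2: x=0 → posterior Dirichlet(12/5, 12, 3, 5/2)
obs 3: x=1 → posterior Dirichlet(12/5, 13, 3, 5/2)
obs 4: x=1 → posterior Dirichlet(12/5, 14, 3, 5/2)
obs 5: x=3 → posterior Dirichlet(12/5, 14, 3, 7/2)
obs 6: x=2 → posterior Dirichlet(12/5, 14, 4, 7/2)
obs 7: x=1 → posterior Dirichlet(12/5, 15, 4, 7/2)
obs 8: x=2 → posterior Dirichlet(12/5, 15, 5, 7/2)
obs 9: x=0 → posterior Dirichlet(17/5, 15, 5, 7/2)
obs 10: x=3 → posterior Dirichlet(17/5, 15, 5, 9/2)
obs 11: x=1 → posterior Dirichlet(17/5, 16, 5, 9/2)
obs 12: x=1 → posterior Dirichlet(17/5, 17, 5, 9/2)
obs 13: x=1 → posterior Dirichlet(17/5, 18, 5, 9/2)
obs 14: x=3 → posterior Dirichlet(17/5, 18, 5, 11/2)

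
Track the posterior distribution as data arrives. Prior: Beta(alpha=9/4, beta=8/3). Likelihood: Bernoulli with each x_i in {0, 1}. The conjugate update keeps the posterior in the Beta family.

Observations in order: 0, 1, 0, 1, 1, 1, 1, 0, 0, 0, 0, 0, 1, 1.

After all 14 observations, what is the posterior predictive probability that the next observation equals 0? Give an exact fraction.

116/227

obs 1: x=0 → posterior Beta(9/4, 11/3)
obs 2: x=1 → posterior Beta(13/4, 11/3)
obs 3: x=0 → posterior Beta(13/4, 14/3)
obs 4: x=1 → posterior Beta(17/4, 14/3)
obs 5: x=1 → posterior Beta(21/4, 14/3)
obs 6: x=1 → posterior Beta(25/4, 14/3)
obs 7: x=1 → posterior Beta(29/4, 14/3)
obs 8: x=0 → posterior Beta(29/4, 17/3)
obs 9: x=0 → posterior Beta(29/4, 20/3)
obs 10: x=0 → posterior Beta(29/4, 23/3)
obs 11: x=0 → posterior Beta(29/4, 26/3)
obs 12: x=0 → posterior Beta(29/4, 29/3)
obs 13: x=1 → posterior Beta(33/4, 29/3)
obs 14: x=1 → posterior Beta(37/4, 29/3)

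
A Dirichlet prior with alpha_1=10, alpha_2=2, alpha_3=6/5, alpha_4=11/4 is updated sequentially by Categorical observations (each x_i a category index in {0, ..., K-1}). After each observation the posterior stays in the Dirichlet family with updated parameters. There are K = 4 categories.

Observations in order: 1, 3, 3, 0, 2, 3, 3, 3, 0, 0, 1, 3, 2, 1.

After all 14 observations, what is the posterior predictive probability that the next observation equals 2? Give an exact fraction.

obs 1: x=1 → posterior Dirichlet(10, 3, 6/5, 11/4)
obs 2: x=3 → posterior Dirichlet(10, 3, 6/5, 15/4)
obs 3: x=3 → posterior Dirichlet(10, 3, 6/5, 19/4)
obs 4: x=0 → posterior Dirichlet(11, 3, 6/5, 19/4)
obs 5: x=2 → posterior Dirichlet(11, 3, 11/5, 19/4)
obs 6: x=3 → posterior Dirichlet(11, 3, 11/5, 23/4)
obs 7: x=3 → posterior Dirichlet(11, 3, 11/5, 27/4)
obs 8: x=3 → posterior Dirichlet(11, 3, 11/5, 31/4)
obs 9: x=0 → posterior Dirichlet(12, 3, 11/5, 31/4)
obs 10: x=0 → posterior Dirichlet(13, 3, 11/5, 31/4)
obs 11: x=1 → posterior Dirichlet(13, 4, 11/5, 31/4)
obs 12: x=3 → posterior Dirichlet(13, 4, 11/5, 35/4)
obs 13: x=2 → posterior Dirichlet(13, 4, 16/5, 35/4)
obs 14: x=1 → posterior Dirichlet(13, 5, 16/5, 35/4)

64/599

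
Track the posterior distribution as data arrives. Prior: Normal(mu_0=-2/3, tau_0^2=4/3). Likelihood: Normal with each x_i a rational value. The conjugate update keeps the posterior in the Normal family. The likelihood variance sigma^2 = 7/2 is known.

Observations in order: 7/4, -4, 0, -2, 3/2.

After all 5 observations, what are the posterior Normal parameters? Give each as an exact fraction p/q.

obs 1: x=7/4 → posterior Normal(0, 28/29)
obs 2: x=-4 → posterior Normal(-32/37, 28/37)
obs 3: x=0 → posterior Normal(-32/45, 28/45)
obs 4: x=-2 → posterior Normal(-48/53, 28/53)
obs 5: x=3/2 → posterior Normal(-36/61, 28/61)

mu_0=-36/61, tau_0^2=28/61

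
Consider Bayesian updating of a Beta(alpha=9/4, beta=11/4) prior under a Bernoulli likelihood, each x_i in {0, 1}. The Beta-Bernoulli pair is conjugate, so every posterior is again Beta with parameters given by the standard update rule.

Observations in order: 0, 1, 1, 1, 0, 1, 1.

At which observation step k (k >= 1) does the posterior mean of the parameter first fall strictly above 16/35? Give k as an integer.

k = 2

obs 1: x=0 → posterior Beta(9/4, 15/4)
obs 2: x=1 → posterior Beta(13/4, 15/4)
obs 3: x=1 → posterior Beta(17/4, 15/4)
obs 4: x=1 → posterior Beta(21/4, 15/4)
obs 5: x=0 → posterior Beta(21/4, 19/4)
obs 6: x=1 → posterior Beta(25/4, 19/4)
obs 7: x=1 → posterior Beta(29/4, 19/4)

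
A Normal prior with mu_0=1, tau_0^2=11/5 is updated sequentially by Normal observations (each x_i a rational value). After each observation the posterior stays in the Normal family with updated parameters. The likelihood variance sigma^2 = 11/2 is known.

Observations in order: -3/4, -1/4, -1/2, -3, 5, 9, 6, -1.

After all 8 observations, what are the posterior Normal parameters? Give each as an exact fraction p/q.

mu_0=34/21, tau_0^2=11/21

obs 1: x=-3/4 → posterior Normal(1/2, 11/7)
obs 2: x=-1/4 → posterior Normal(1/3, 11/9)
obs 3: x=-1/2 → posterior Normal(2/11, 1)
obs 4: x=-3 → posterior Normal(-4/13, 11/13)
obs 5: x=5 → posterior Normal(2/5, 11/15)
obs 6: x=9 → posterior Normal(24/17, 11/17)
obs 7: x=6 → posterior Normal(36/19, 11/19)
obs 8: x=-1 → posterior Normal(34/21, 11/21)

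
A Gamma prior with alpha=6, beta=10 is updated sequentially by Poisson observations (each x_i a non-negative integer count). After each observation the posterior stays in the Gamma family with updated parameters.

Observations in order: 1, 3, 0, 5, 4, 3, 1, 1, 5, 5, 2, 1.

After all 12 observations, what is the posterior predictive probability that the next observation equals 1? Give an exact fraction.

obs 1: x=1 → posterior Gamma(7, 11)
obs 2: x=3 → posterior Gamma(10, 12)
obs 3: x=0 → posterior Gamma(10, 13)
obs 4: x=5 → posterior Gamma(15, 14)
obs 5: x=4 → posterior Gamma(19, 15)
obs 6: x=3 → posterior Gamma(22, 16)
obs 7: x=1 → posterior Gamma(23, 17)
obs 8: x=1 → posterior Gamma(24, 18)
obs 9: x=5 → posterior Gamma(29, 19)
obs 10: x=5 → posterior Gamma(34, 20)
obs 11: x=2 → posterior Gamma(36, 21)
obs 12: x=1 → posterior Gamma(37, 22)

1729182829810969104987834999605025466778100950892544/5567468501746134532846058029734065138452687762629169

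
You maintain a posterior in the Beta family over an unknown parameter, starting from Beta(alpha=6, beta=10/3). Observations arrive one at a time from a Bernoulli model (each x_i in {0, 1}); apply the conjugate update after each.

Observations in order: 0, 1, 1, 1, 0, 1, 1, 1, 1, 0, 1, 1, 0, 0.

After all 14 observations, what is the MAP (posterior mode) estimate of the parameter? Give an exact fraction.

obs 1: x=0 → posterior Beta(6, 13/3)
obs 2: x=1 → posterior Beta(7, 13/3)
obs 3: x=1 → posterior Beta(8, 13/3)
obs 4: x=1 → posterior Beta(9, 13/3)
obs 5: x=0 → posterior Beta(9, 16/3)
obs 6: x=1 → posterior Beta(10, 16/3)
obs 7: x=1 → posterior Beta(11, 16/3)
obs 8: x=1 → posterior Beta(12, 16/3)
obs 9: x=1 → posterior Beta(13, 16/3)
obs 10: x=0 → posterior Beta(13, 19/3)
obs 11: x=1 → posterior Beta(14, 19/3)
obs 12: x=1 → posterior Beta(15, 19/3)
obs 13: x=0 → posterior Beta(15, 22/3)
obs 14: x=0 → posterior Beta(15, 25/3)

21/32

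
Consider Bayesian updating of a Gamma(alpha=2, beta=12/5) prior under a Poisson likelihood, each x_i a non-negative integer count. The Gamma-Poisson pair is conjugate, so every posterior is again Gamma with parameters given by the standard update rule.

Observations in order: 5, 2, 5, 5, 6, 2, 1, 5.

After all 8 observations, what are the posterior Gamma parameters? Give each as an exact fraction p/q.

alpha=33, beta=52/5

obs 1: x=5 → posterior Gamma(7, 17/5)
obs 2: x=2 → posterior Gamma(9, 22/5)
obs 3: x=5 → posterior Gamma(14, 27/5)
obs 4: x=5 → posterior Gamma(19, 32/5)
obs 5: x=6 → posterior Gamma(25, 37/5)
obs 6: x=2 → posterior Gamma(27, 42/5)
obs 7: x=1 → posterior Gamma(28, 47/5)
obs 8: x=5 → posterior Gamma(33, 52/5)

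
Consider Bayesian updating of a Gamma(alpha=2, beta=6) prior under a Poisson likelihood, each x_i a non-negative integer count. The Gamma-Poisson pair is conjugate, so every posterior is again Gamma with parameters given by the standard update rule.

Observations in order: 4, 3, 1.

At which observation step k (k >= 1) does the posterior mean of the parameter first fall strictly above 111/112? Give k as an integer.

obs 1: x=4 → posterior Gamma(6, 7)
obs 2: x=3 → posterior Gamma(9, 8)
obs 3: x=1 → posterior Gamma(10, 9)

k = 2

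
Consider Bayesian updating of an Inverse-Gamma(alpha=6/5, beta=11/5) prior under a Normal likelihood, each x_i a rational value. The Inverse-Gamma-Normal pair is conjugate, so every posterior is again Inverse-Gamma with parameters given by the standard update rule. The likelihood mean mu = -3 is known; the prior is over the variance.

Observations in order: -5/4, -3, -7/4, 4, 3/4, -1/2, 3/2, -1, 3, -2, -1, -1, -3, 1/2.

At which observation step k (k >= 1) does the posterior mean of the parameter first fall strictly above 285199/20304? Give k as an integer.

obs 1: x=-5/4 → posterior Inverse-Gamma(17/10, 597/160)
obs 2: x=-3 → posterior Inverse-Gamma(11/5, 597/160)
obs 3: x=-7/4 → posterior Inverse-Gamma(27/10, 361/80)
obs 4: x=4 → posterior Inverse-Gamma(16/5, 2321/80)
obs 5: x=3/4 → posterior Inverse-Gamma(37/10, 5767/160)
obs 6: x=-1/2 → posterior Inverse-Gamma(21/5, 6267/160)
obs 7: x=3/2 → posterior Inverse-Gamma(47/10, 7887/160)
obs 8: x=-1 → posterior Inverse-Gamma(26/5, 8207/160)
obs 9: x=3 → posterior Inverse-Gamma(57/10, 11087/160)
obs 10: x=-2 → posterior Inverse-Gamma(31/5, 11167/160)
obs 11: x=-1 → posterior Inverse-Gamma(67/10, 11487/160)
obs 12: x=-1 → posterior Inverse-Gamma(36/5, 11807/160)
obs 13: x=-3 → posterior Inverse-Gamma(77/10, 11807/160)
obs 14: x=1/2 → posterior Inverse-Gamma(41/5, 12787/160)

k = 9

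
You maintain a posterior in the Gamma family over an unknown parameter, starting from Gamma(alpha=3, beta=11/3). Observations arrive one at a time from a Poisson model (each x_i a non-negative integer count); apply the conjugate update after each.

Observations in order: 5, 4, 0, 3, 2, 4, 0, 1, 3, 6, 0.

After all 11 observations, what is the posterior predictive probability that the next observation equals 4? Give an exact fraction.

3325150274741455224492347481014431845027864113981543153664/33375288443717156087424983475677821467175245957737145158543

obs 1: x=5 → posterior Gamma(8, 14/3)
obs 2: x=4 → posterior Gamma(12, 17/3)
obs 3: x=0 → posterior Gamma(12, 20/3)
obs 4: x=3 → posterior Gamma(15, 23/3)
obs 5: x=2 → posterior Gamma(17, 26/3)
obs 6: x=4 → posterior Gamma(21, 29/3)
obs 7: x=0 → posterior Gamma(21, 32/3)
obs 8: x=1 → posterior Gamma(22, 35/3)
obs 9: x=3 → posterior Gamma(25, 38/3)
obs 10: x=6 → posterior Gamma(31, 41/3)
obs 11: x=0 → posterior Gamma(31, 44/3)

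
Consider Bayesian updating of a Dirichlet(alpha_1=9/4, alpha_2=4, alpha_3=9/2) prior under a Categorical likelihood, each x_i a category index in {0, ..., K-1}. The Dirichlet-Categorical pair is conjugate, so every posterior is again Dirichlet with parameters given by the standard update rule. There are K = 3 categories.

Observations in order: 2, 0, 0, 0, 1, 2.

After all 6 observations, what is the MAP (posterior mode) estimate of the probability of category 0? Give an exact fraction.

obs 1: x=2 → posterior Dirichlet(9/4, 4, 11/2)
obs 2: x=0 → posterior Dirichlet(13/4, 4, 11/2)
obs 3: x=0 → posterior Dirichlet(17/4, 4, 11/2)
obs 4: x=0 → posterior Dirichlet(21/4, 4, 11/2)
obs 5: x=1 → posterior Dirichlet(21/4, 5, 11/2)
obs 6: x=2 → posterior Dirichlet(21/4, 5, 13/2)

17/55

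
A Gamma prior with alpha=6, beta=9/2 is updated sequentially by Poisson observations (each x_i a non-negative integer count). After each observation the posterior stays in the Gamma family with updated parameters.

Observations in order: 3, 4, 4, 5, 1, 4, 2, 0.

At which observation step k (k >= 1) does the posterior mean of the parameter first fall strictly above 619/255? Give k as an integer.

k = 4

obs 1: x=3 → posterior Gamma(9, 11/2)
obs 2: x=4 → posterior Gamma(13, 13/2)
obs 3: x=4 → posterior Gamma(17, 15/2)
obs 4: x=5 → posterior Gamma(22, 17/2)
obs 5: x=1 → posterior Gamma(23, 19/2)
obs 6: x=4 → posterior Gamma(27, 21/2)
obs 7: x=2 → posterior Gamma(29, 23/2)
obs 8: x=0 → posterior Gamma(29, 25/2)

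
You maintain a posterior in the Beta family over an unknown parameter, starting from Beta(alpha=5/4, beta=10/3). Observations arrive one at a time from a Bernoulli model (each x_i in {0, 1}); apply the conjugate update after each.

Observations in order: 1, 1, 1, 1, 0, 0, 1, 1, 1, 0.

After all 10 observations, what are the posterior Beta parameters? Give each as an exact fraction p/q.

alpha=33/4, beta=19/3

obs 1: x=1 → posterior Beta(9/4, 10/3)
obs 2: x=1 → posterior Beta(13/4, 10/3)
obs 3: x=1 → posterior Beta(17/4, 10/3)
obs 4: x=1 → posterior Beta(21/4, 10/3)
obs 5: x=0 → posterior Beta(21/4, 13/3)
obs 6: x=0 → posterior Beta(21/4, 16/3)
obs 7: x=1 → posterior Beta(25/4, 16/3)
obs 8: x=1 → posterior Beta(29/4, 16/3)
obs 9: x=1 → posterior Beta(33/4, 16/3)
obs 10: x=0 → posterior Beta(33/4, 19/3)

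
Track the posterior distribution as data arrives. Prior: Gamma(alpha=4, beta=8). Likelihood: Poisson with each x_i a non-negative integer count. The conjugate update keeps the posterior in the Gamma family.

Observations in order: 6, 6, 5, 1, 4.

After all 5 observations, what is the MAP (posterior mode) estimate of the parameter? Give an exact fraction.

25/13

obs 1: x=6 → posterior Gamma(10, 9)
obs 2: x=6 → posterior Gamma(16, 10)
obs 3: x=5 → posterior Gamma(21, 11)
obs 4: x=1 → posterior Gamma(22, 12)
obs 5: x=4 → posterior Gamma(26, 13)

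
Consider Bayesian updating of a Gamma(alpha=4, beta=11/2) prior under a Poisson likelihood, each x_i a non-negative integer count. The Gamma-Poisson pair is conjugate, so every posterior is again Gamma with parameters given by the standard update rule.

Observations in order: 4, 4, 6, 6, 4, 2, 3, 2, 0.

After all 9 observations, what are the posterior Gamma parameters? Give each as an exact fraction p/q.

alpha=35, beta=29/2

obs 1: x=4 → posterior Gamma(8, 13/2)
obs 2: x=4 → posterior Gamma(12, 15/2)
obs 3: x=6 → posterior Gamma(18, 17/2)
obs 4: x=6 → posterior Gamma(24, 19/2)
obs 5: x=4 → posterior Gamma(28, 21/2)
obs 6: x=2 → posterior Gamma(30, 23/2)
obs 7: x=3 → posterior Gamma(33, 25/2)
obs 8: x=2 → posterior Gamma(35, 27/2)
obs 9: x=0 → posterior Gamma(35, 29/2)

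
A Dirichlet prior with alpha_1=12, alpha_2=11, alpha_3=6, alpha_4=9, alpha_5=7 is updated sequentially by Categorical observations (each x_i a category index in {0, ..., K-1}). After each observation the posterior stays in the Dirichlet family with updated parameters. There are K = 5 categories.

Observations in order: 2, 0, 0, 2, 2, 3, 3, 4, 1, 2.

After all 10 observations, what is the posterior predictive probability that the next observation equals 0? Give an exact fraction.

obs 1: x=2 → posterior Dirichlet(12, 11, 7, 9, 7)
obs 2: x=0 → posterior Dirichlet(13, 11, 7, 9, 7)
obs 3: x=0 → posterior Dirichlet(14, 11, 7, 9, 7)
obs 4: x=2 → posterior Dirichlet(14, 11, 8, 9, 7)
obs 5: x=2 → posterior Dirichlet(14, 11, 9, 9, 7)
obs 6: x=3 → posterior Dirichlet(14, 11, 9, 10, 7)
obs 7: x=3 → posterior Dirichlet(14, 11, 9, 11, 7)
obs 8: x=4 → posterior Dirichlet(14, 11, 9, 11, 8)
obs 9: x=1 → posterior Dirichlet(14, 12, 9, 11, 8)
obs 10: x=2 → posterior Dirichlet(14, 12, 10, 11, 8)

14/55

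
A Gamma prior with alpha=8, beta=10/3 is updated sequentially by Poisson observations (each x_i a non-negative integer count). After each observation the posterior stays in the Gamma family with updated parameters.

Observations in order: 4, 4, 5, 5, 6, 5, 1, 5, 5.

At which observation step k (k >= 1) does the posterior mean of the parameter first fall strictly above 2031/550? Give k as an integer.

k = 5

obs 1: x=4 → posterior Gamma(12, 13/3)
obs 2: x=4 → posterior Gamma(16, 16/3)
obs 3: x=5 → posterior Gamma(21, 19/3)
obs 4: x=5 → posterior Gamma(26, 22/3)
obs 5: x=6 → posterior Gamma(32, 25/3)
obs 6: x=5 → posterior Gamma(37, 28/3)
obs 7: x=1 → posterior Gamma(38, 31/3)
obs 8: x=5 → posterior Gamma(43, 34/3)
obs 9: x=5 → posterior Gamma(48, 37/3)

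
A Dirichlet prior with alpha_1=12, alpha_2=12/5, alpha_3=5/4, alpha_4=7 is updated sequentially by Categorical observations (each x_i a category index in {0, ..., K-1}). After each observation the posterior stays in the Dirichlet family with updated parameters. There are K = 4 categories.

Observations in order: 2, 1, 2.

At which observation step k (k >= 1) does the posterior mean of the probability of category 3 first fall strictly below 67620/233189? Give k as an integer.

obs 1: x=2 → posterior Dirichlet(12, 12/5, 9/4, 7)
obs 2: x=1 → posterior Dirichlet(12, 17/5, 9/4, 7)
obs 3: x=2 → posterior Dirichlet(12, 17/5, 13/4, 7)

k = 2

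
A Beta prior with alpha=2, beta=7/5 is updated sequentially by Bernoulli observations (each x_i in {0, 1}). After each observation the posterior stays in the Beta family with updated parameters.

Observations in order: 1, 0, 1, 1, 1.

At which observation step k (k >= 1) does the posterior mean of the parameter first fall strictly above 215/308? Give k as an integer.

obs 1: x=1 → posterior Beta(3, 7/5)
obs 2: x=0 → posterior Beta(3, 12/5)
obs 3: x=1 → posterior Beta(4, 12/5)
obs 4: x=1 → posterior Beta(5, 12/5)
obs 5: x=1 → posterior Beta(6, 12/5)

k = 5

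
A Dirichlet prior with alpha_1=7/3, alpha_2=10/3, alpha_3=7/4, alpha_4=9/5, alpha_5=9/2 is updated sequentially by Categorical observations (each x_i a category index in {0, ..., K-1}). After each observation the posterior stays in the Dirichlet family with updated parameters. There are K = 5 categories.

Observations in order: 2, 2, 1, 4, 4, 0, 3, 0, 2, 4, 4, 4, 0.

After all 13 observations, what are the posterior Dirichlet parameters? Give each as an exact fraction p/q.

alpha_1=16/3, alpha_2=13/3, alpha_3=19/4, alpha_4=14/5, alpha_5=19/2

obs 1: x=2 → posterior Dirichlet(7/3, 10/3, 11/4, 9/5, 9/2)
obs 2: x=2 → posterior Dirichlet(7/3, 10/3, 15/4, 9/5, 9/2)
obs 3: x=1 → posterior Dirichlet(7/3, 13/3, 15/4, 9/5, 9/2)
obs 4: x=4 → posterior Dirichlet(7/3, 13/3, 15/4, 9/5, 11/2)
obs 5: x=4 → posterior Dirichlet(7/3, 13/3, 15/4, 9/5, 13/2)
obs 6: x=0 → posterior Dirichlet(10/3, 13/3, 15/4, 9/5, 13/2)
obs 7: x=3 → posterior Dirichlet(10/3, 13/3, 15/4, 14/5, 13/2)
obs 8: x=0 → posterior Dirichlet(13/3, 13/3, 15/4, 14/5, 13/2)
obs 9: x=2 → posterior Dirichlet(13/3, 13/3, 19/4, 14/5, 13/2)
obs 10: x=4 → posterior Dirichlet(13/3, 13/3, 19/4, 14/5, 15/2)
obs 11: x=4 → posterior Dirichlet(13/3, 13/3, 19/4, 14/5, 17/2)
obs 12: x=4 → posterior Dirichlet(13/3, 13/3, 19/4, 14/5, 19/2)
obs 13: x=0 → posterior Dirichlet(16/3, 13/3, 19/4, 14/5, 19/2)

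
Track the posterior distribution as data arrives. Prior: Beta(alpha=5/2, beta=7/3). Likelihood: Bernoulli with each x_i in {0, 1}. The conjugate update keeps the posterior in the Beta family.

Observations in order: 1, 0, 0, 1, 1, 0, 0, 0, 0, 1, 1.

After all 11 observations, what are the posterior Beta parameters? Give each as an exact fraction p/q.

obs 1: x=1 → posterior Beta(7/2, 7/3)
obs 2: x=0 → posterior Beta(7/2, 10/3)
obs 3: x=0 → posterior Beta(7/2, 13/3)
obs 4: x=1 → posterior Beta(9/2, 13/3)
obs 5: x=1 → posterior Beta(11/2, 13/3)
obs 6: x=0 → posterior Beta(11/2, 16/3)
obs 7: x=0 → posterior Beta(11/2, 19/3)
obs 8: x=0 → posterior Beta(11/2, 22/3)
obs 9: x=0 → posterior Beta(11/2, 25/3)
obs 10: x=1 → posterior Beta(13/2, 25/3)
obs 11: x=1 → posterior Beta(15/2, 25/3)

alpha=15/2, beta=25/3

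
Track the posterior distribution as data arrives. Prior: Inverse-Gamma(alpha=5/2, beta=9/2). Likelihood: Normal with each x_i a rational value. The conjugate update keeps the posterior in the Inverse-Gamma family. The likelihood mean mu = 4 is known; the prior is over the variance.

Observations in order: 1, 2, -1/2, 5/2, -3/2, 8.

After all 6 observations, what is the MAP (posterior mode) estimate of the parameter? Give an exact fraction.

obs 1: x=1 → posterior Inverse-Gamma(3, 9)
obs 2: x=2 → posterior Inverse-Gamma(7/2, 11)
obs 3: x=-1/2 → posterior Inverse-Gamma(4, 169/8)
obs 4: x=5/2 → posterior Inverse-Gamma(9/2, 89/4)
obs 5: x=-3/2 → posterior Inverse-Gamma(5, 299/8)
obs 6: x=8 → posterior Inverse-Gamma(11/2, 363/8)

363/52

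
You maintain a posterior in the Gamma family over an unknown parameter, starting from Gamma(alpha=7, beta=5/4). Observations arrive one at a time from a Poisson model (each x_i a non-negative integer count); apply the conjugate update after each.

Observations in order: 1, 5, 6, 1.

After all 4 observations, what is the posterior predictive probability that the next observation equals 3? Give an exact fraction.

obs 1: x=1 → posterior Gamma(8, 9/4)
obs 2: x=5 → posterior Gamma(13, 13/4)
obs 3: x=6 → posterior Gamma(19, 17/4)
obs 4: x=1 → posterior Gamma(20, 21/4)

5484241681258308926736415456512/28421709430404007434844970703125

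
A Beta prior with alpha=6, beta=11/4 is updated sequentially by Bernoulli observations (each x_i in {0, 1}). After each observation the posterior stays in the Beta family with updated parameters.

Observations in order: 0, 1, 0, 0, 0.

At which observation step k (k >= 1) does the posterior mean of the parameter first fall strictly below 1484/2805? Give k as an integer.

k = 5

obs 1: x=0 → posterior Beta(6, 15/4)
obs 2: x=1 → posterior Beta(7, 15/4)
obs 3: x=0 → posterior Beta(7, 19/4)
obs 4: x=0 → posterior Beta(7, 23/4)
obs 5: x=0 → posterior Beta(7, 27/4)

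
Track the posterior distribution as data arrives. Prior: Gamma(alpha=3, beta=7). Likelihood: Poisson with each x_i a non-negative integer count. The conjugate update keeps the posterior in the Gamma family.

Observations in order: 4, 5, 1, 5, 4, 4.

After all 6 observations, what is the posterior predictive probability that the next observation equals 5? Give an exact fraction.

933753568037281248965849691355611/24201432355484595421941037243826176

obs 1: x=4 → posterior Gamma(7, 8)
obs 2: x=5 → posterior Gamma(12, 9)
obs 3: x=1 → posterior Gamma(13, 10)
obs 4: x=5 → posterior Gamma(18, 11)
obs 5: x=4 → posterior Gamma(22, 12)
obs 6: x=4 → posterior Gamma(26, 13)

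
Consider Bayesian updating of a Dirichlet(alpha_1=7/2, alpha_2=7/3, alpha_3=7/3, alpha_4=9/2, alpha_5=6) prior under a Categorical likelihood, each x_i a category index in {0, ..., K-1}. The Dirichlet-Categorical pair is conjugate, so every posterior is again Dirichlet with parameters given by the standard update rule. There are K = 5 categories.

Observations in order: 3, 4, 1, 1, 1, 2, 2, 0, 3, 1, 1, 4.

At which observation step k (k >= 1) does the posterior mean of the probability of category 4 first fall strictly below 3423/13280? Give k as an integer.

obs 1: x=3 → posterior Dirichlet(7/2, 7/3, 7/3, 11/2, 6)
obs 2: x=4 → posterior Dirichlet(7/2, 7/3, 7/3, 11/2, 7)
obs 3: x=1 → posterior Dirichlet(7/2, 10/3, 7/3, 11/2, 7)
obs 4: x=1 → posterior Dirichlet(7/2, 13/3, 7/3, 11/2, 7)
obs 5: x=1 → posterior Dirichlet(7/2, 16/3, 7/3, 11/2, 7)
obs 6: x=2 → posterior Dirichlet(7/2, 16/3, 10/3, 11/2, 7)
obs 7: x=2 → posterior Dirichlet(7/2, 16/3, 13/3, 11/2, 7)
obs 8: x=0 → posterior Dirichlet(9/2, 16/3, 13/3, 11/2, 7)
obs 9: x=3 → posterior Dirichlet(9/2, 16/3, 13/3, 13/2, 7)
obs 10: x=1 → posterior Dirichlet(9/2, 19/3, 13/3, 13/2, 7)
obs 11: x=1 → posterior Dirichlet(9/2, 22/3, 13/3, 13/2, 7)
obs 12: x=4 → posterior Dirichlet(9/2, 22/3, 13/3, 13/2, 8)

k = 9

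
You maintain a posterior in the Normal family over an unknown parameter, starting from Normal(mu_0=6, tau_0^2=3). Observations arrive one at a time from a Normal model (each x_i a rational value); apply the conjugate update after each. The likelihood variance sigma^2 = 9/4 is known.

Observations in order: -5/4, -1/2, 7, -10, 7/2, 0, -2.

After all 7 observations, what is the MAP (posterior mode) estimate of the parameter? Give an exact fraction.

obs 1: x=-5/4 → posterior Normal(13/7, 9/7)
obs 2: x=-1/2 → posterior Normal(1, 9/11)
obs 3: x=7 → posterior Normal(13/5, 3/5)
obs 4: x=-10 → posterior Normal(-1/19, 9/19)
obs 5: x=7/2 → posterior Normal(13/23, 9/23)
obs 6: x=0 → posterior Normal(13/27, 1/3)
obs 7: x=-2 → posterior Normal(5/31, 9/31)

5/31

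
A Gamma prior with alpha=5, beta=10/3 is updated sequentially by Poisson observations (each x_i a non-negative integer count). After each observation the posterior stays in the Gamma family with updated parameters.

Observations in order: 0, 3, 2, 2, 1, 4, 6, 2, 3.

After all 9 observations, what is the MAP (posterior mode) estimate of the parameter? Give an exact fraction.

81/37

obs 1: x=0 → posterior Gamma(5, 13/3)
obs 2: x=3 → posterior Gamma(8, 16/3)
obs 3: x=2 → posterior Gamma(10, 19/3)
obs 4: x=2 → posterior Gamma(12, 22/3)
obs 5: x=1 → posterior Gamma(13, 25/3)
obs 6: x=4 → posterior Gamma(17, 28/3)
obs 7: x=6 → posterior Gamma(23, 31/3)
obs 8: x=2 → posterior Gamma(25, 34/3)
obs 9: x=3 → posterior Gamma(28, 37/3)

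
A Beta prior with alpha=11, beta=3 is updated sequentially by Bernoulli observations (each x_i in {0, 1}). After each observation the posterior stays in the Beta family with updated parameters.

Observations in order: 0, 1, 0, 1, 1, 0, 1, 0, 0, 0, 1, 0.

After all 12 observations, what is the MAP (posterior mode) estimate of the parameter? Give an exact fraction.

5/8

obs 1: x=0 → posterior Beta(11, 4)
obs 2: x=1 → posterior Beta(12, 4)
obs 3: x=0 → posterior Beta(12, 5)
obs 4: x=1 → posterior Beta(13, 5)
obs 5: x=1 → posterior Beta(14, 5)
obs 6: x=0 → posterior Beta(14, 6)
obs 7: x=1 → posterior Beta(15, 6)
obs 8: x=0 → posterior Beta(15, 7)
obs 9: x=0 → posterior Beta(15, 8)
obs 10: x=0 → posterior Beta(15, 9)
obs 11: x=1 → posterior Beta(16, 9)
obs 12: x=0 → posterior Beta(16, 10)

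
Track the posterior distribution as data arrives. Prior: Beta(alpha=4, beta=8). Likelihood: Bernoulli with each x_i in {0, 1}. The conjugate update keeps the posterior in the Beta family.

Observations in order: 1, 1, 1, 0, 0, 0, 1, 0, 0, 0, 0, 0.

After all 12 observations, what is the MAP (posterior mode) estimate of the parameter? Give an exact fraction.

7/22

obs 1: x=1 → posterior Beta(5, 8)
obs 2: x=1 → posterior Beta(6, 8)
obs 3: x=1 → posterior Beta(7, 8)
obs 4: x=0 → posterior Beta(7, 9)
obs 5: x=0 → posterior Beta(7, 10)
obs 6: x=0 → posterior Beta(7, 11)
obs 7: x=1 → posterior Beta(8, 11)
obs 8: x=0 → posterior Beta(8, 12)
obs 9: x=0 → posterior Beta(8, 13)
obs 10: x=0 → posterior Beta(8, 14)
obs 11: x=0 → posterior Beta(8, 15)
obs 12: x=0 → posterior Beta(8, 16)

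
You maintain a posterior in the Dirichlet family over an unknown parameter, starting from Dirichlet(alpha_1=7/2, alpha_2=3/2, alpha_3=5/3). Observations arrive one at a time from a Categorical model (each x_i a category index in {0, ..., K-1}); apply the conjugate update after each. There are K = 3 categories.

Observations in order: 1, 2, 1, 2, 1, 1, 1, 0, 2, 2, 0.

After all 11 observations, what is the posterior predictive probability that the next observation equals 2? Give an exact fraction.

obs 1: x=1 → posterior Dirichlet(7/2, 5/2, 5/3)
obs 2: x=2 → posterior Dirichlet(7/2, 5/2, 8/3)
obs 3: x=1 → posterior Dirichlet(7/2, 7/2, 8/3)
obs 4: x=2 → posterior Dirichlet(7/2, 7/2, 11/3)
obs 5: x=1 → posterior Dirichlet(7/2, 9/2, 11/3)
obs 6: x=1 → posterior Dirichlet(7/2, 11/2, 11/3)
obs 7: x=1 → posterior Dirichlet(7/2, 13/2, 11/3)
obs 8: x=0 → posterior Dirichlet(9/2, 13/2, 11/3)
obs 9: x=2 → posterior Dirichlet(9/2, 13/2, 14/3)
obs 10: x=2 → posterior Dirichlet(9/2, 13/2, 17/3)
obs 11: x=0 → posterior Dirichlet(11/2, 13/2, 17/3)

17/53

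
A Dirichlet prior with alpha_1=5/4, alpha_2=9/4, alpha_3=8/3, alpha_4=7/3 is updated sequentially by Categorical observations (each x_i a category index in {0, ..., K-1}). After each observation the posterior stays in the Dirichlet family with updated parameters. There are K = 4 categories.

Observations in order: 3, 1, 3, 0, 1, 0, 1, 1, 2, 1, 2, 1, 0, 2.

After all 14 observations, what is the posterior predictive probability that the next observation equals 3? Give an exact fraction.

obs 1: x=3 → posterior Dirichlet(5/4, 9/4, 8/3, 10/3)
obs 2: x=1 → posterior Dirichlet(5/4, 13/4, 8/3, 10/3)
obs 3: x=3 → posterior Dirichlet(5/4, 13/4, 8/3, 13/3)
obs 4: x=0 → posterior Dirichlet(9/4, 13/4, 8/3, 13/3)
obs 5: x=1 → posterior Dirichlet(9/4, 17/4, 8/3, 13/3)
obs 6: x=0 → posterior Dirichlet(13/4, 17/4, 8/3, 13/3)
obs 7: x=1 → posterior Dirichlet(13/4, 21/4, 8/3, 13/3)
obs 8: x=1 → posterior Dirichlet(13/4, 25/4, 8/3, 13/3)
obs 9: x=2 → posterior Dirichlet(13/4, 25/4, 11/3, 13/3)
obs 10: x=1 → posterior Dirichlet(13/4, 29/4, 11/3, 13/3)
obs 11: x=2 → posterior Dirichlet(13/4, 29/4, 14/3, 13/3)
obs 12: x=1 → posterior Dirichlet(13/4, 33/4, 14/3, 13/3)
obs 13: x=0 → posterior Dirichlet(17/4, 33/4, 14/3, 13/3)
obs 14: x=2 → posterior Dirichlet(17/4, 33/4, 17/3, 13/3)

26/135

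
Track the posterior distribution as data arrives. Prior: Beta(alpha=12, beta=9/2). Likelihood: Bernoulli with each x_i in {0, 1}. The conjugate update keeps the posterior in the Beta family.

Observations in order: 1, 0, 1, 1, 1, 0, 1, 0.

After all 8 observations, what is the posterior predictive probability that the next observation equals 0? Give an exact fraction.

obs 1: x=1 → posterior Beta(13, 9/2)
obs 2: x=0 → posterior Beta(13, 11/2)
obs 3: x=1 → posterior Beta(14, 11/2)
obs 4: x=1 → posterior Beta(15, 11/2)
obs 5: x=1 → posterior Beta(16, 11/2)
obs 6: x=0 → posterior Beta(16, 13/2)
obs 7: x=1 → posterior Beta(17, 13/2)
obs 8: x=0 → posterior Beta(17, 15/2)

15/49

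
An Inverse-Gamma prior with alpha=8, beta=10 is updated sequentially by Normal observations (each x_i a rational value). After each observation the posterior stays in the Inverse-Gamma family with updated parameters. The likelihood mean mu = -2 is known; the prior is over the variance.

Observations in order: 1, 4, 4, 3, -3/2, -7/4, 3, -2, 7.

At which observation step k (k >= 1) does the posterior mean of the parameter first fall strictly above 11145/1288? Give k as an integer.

obs 1: x=1 → posterior Inverse-Gamma(17/2, 29/2)
obs 2: x=4 → posterior Inverse-Gamma(9, 65/2)
obs 3: x=4 → posterior Inverse-Gamma(19/2, 101/2)
obs 4: x=3 → posterior Inverse-Gamma(10, 63)
obs 5: x=-3/2 → posterior Inverse-Gamma(21/2, 505/8)
obs 6: x=-7/4 → posterior Inverse-Gamma(11, 2021/32)
obs 7: x=3 → posterior Inverse-Gamma(23/2, 2421/32)
obs 8: x=-2 → posterior Inverse-Gamma(12, 2421/32)
obs 9: x=7 → posterior Inverse-Gamma(25/2, 3717/32)

k = 9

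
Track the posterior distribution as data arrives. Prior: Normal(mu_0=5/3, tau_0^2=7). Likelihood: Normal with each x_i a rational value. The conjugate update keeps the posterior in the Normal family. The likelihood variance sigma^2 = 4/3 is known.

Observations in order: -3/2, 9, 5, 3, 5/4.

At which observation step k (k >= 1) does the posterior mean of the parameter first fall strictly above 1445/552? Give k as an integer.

obs 1: x=-3/2 → posterior Normal(-149/150, 28/25)
obs 2: x=9 → posterior Normal(985/276, 14/23)
obs 3: x=5 → posterior Normal(1615/402, 28/67)
obs 4: x=3 → posterior Normal(1993/528, 7/22)
obs 5: x=5/4 → posterior Normal(4301/1308, 28/109)

k = 2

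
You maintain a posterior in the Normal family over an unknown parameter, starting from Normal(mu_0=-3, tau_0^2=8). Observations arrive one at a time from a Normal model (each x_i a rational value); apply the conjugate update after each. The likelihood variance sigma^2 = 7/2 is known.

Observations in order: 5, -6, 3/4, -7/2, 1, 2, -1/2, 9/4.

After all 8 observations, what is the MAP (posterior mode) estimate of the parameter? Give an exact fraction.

obs 1: x=5 → posterior Normal(59/23, 56/23)
obs 2: x=-6 → posterior Normal(-37/39, 56/39)
obs 3: x=3/4 → posterior Normal(-5/11, 56/55)
obs 4: x=-7/2 → posterior Normal(-81/71, 56/71)
obs 5: x=1 → posterior Normal(-65/87, 56/87)
obs 6: x=2 → posterior Normal(-33/103, 56/103)
obs 7: x=-1/2 → posterior Normal(-41/119, 8/17)
obs 8: x=9/4 → posterior Normal(-1/27, 56/135)

-1/27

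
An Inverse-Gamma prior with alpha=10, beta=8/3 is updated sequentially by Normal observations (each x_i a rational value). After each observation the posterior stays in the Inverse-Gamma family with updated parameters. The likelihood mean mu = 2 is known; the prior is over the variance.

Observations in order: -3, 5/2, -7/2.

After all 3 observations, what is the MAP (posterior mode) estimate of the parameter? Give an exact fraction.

73/30

obs 1: x=-3 → posterior Inverse-Gamma(21/2, 91/6)
obs 2: x=5/2 → posterior Inverse-Gamma(11, 367/24)
obs 3: x=-7/2 → posterior Inverse-Gamma(23/2, 365/12)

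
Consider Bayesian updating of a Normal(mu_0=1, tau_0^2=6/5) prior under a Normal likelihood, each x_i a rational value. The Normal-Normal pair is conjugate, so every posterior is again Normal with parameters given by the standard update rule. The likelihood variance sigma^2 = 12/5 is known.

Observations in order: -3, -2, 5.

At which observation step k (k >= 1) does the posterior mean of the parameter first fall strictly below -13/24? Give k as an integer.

obs 1: x=-3 → posterior Normal(-1/3, 4/5)
obs 2: x=-2 → posterior Normal(-3/4, 3/5)
obs 3: x=5 → posterior Normal(2/5, 12/25)

k = 2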